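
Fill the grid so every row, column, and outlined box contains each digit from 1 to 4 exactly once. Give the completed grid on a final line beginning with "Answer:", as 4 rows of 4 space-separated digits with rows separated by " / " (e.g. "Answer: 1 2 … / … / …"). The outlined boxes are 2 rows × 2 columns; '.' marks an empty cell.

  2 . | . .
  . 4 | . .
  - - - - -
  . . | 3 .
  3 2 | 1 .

Step 1. [r2c1∈{1}] r2c1's peers cover all but 1. So r2c1=1.
Step 2. [r4c4∈{4}] only 4 remains possible at r4c4 ⇒ r4c4=4.
Step 3. [r2c4∈{2,3}] across row 2, 3 lands solely at r2c4 ⇒ r2c4=3.
Step 4. [r1c3∈{4}] nothing but 4 survives at r1c3 ⇒ r1c3=4.
Step 5. [r1c4∈{1}] r1c4 is down to just 1 ⇒ r1c4=1.
Step 6. [r2c3∈{2}] r2c3 has the single candidate 2. So r2c3=2.
Step 7. [r3c2∈{1}] r3c2 has the single candidate 1, so r3c2=1.
Step 8. [r1c2∈{3}] r1c2's peers cover all but 3 ⇒ r1c2=3.
Step 9. [r3c1∈{4}] only 4 remains possible at r3c1 ⇒ r3c1=4.
Step 10. [r3c4∈{2}] r3c4 has the single candidate 2. So r3c4=2.

Answer: 2 3 4 1 / 1 4 2 3 / 4 1 3 2 / 3 2 1 4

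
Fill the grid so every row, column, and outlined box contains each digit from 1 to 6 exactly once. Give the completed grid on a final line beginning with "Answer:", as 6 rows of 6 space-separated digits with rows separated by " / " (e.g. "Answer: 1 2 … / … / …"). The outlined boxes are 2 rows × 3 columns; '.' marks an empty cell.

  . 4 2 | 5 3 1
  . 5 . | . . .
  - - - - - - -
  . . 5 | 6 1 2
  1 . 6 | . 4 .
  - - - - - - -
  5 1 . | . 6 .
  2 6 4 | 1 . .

Step 1. [r6c6∈{3,5}] 3 has one home in row 6: r6c6. So r6c6=3.
Step 2. [r5c6∈{4}] nothing but 4 survives at r5c6, so r5c6=4.
Step 3. [r3c2∈{3}] r3c2 has the single candidate 3, so r3c2=3.
Step 4. [r2c1∈{3,6}] across col 1, 3 lands solely at r2c1. So r2c1=3.
Step 5. [r5c4∈{2}] only 2 remains possible at r5c4. So r5c4=2.
Step 6. [r2c5∈{2}] r2c5 has the single candidate 2. So r2c5=2.
Step 7. [r4c2∈{2}] nothing but 2 survives at r4c2, so r4c2=2.
Step 8. [r4c4∈{3}] only 3 remains possible at r4c4, so r4c4=3.
Step 9. [r2c6∈{6}] r2c6 has the single candidate 6. So r2c6=6.
Step 10. [r4c6∈{5}] nothing but 5 survives at r4c6. So r4c6=5.
Step 11. [r3c1∈{4}] only 4 remains possible at r3c1 ⇒ r3c1=4.
Step 12. [r5c3∈{3}] r5c3's peers cover all but 3. So r5c3=3.
Step 13. [r1c1∈{6}] r1c1 has the single candidate 6 ⇒ r1c1=6.
Step 14. [r6c5∈{5}] r6c5 is down to just 5 ⇒ r6c5=5.
Step 15. [r2c3∈{1}] r2c3 is down to just 1 ⇒ r2c3=1.
Step 16. [r2c4∈{4}] r2c4 has the single candidate 4. So r2c4=4.

Answer: 6 4 2 5 3 1 / 3 5 1 4 2 6 / 4 3 5 6 1 2 / 1 2 6 3 4 5 / 5 1 3 2 6 4 / 2 6 4 1 5 3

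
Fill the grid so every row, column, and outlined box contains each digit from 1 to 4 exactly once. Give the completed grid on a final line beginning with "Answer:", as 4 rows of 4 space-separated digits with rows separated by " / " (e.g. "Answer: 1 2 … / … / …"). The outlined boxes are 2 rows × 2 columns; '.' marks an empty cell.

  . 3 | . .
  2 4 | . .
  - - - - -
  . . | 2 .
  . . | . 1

Step 1. [r2c3∈{1,3}] across row 2, 1 lands solely at r2c3, so r2c3=1.
Step 2. [r4c3∈{3,4}] in col 3, 3 fits only at r4c3 ⇒ r4c3=3.
Step 3. [r3c4∈{4}] r3c4's peers cover all but 4. So r3c4=4.
Step 4. [r3c1∈{1,3}] across row 3, 3 lands solely at r3c1. So r3c1=3.
Step 5. [r1c3∈{4}] only 4 remains possible at r1c3. So r1c3=4.
Step 6. [r2c4∈{3}] nothing but 3 survives at r2c4 ⇒ r2c4=3.
Step 7. [r4c2∈{2}] r4c2 is down to just 2. So r4c2=2.
Step 8. [r3c2∈{1}] only 1 remains possible at r3c2, so r3c2=1.
Step 9. [r1c4∈{2}] r1c4's peers cover all but 2. So r1c4=2.
Step 10. [r4c1∈{4}] r4c1 is down to just 4. So r4c1=4.
Step 11. [r1c1∈{1}] only 1 remains possible at r1c1, so r1c1=1.

Answer: 1 3 4 2 / 2 4 1 3 / 3 1 2 4 / 4 2 3 1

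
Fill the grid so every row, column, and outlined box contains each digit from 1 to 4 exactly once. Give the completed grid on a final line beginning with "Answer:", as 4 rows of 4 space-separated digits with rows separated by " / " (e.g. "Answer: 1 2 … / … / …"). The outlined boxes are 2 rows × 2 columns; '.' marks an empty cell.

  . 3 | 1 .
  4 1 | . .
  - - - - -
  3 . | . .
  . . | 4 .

Step 1. [r3c3∈{2}] r3c3 has the single candidate 2, so r3c3=2.
Step 2. [r2c4∈{2,3}] across row 2, 2 lands solely at r2c4, so r2c4=2.
Step 3. [r4c1∈{1,2}] 1 has one home in col 1: r4c1. So r4c1=1.
Step 4. [r1c1∈{2}] nothing but 2 survives at r1c1, so r1c1=2.
Step 5. [r2c3∈{3}] r2c3 has the single candidate 3, so r2c3=3.
Step 6. [r3c2∈{4}] nothing but 4 survives at r3c2, so r3c2=4.
Step 7. [r1c4∈{4}] only 4 remains possible at r1c4 ⇒ r1c4=4.
Step 8. [r4c4∈{3}] only 3 remains possible at r4c4, so r4c4=3.
Step 9. [r3c4∈{1}] only 1 remains possible at r3c4 ⇒ r3c4=1.
Step 10. [r4c2∈{2}] r4c2's peers cover all but 2 ⇒ r4c2=2.

Answer: 2 3 1 4 / 4 1 3 2 / 3 4 2 1 / 1 2 4 3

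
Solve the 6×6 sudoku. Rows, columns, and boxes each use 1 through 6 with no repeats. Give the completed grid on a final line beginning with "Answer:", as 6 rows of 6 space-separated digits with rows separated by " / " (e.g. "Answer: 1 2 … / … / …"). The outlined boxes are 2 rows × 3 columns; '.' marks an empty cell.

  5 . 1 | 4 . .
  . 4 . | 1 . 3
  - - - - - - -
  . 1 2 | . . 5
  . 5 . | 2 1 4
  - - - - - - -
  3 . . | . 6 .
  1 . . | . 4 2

Step 1. [r2c3∈{6}] r2c3's peers cover all but 6, so r2c3=6.
Step 2. [r3c4∈{3,6}] 6 has one home in col 4: r3c4, so r3c4=6.
Step 3. [r1c5∈{2}] r1c5 is down to just 2. So r1c5=2.
Step 4. [r6c3∈{5}] r6c3's peers cover all but 5, so r6c3=5.
Step 5. [r6c2∈{6}] r6c2's peers cover all but 6 ⇒ r6c2=6.
Step 6. [r5c4∈{5}] nothing but 5 survives at r5c4, so r5c4=5.
Step 7. [r1c2∈{3}] nothing but 3 survives at r1c2 ⇒ r1c2=3.
Step 8. [r3c1∈{4}] nothing but 4 survives at r3c1 ⇒ r3c1=4.
Step 9. [r2c5∈{5}] nothing but 5 survives at r2c5, so r2c5=5.
Step 10. [r6c4∈{3}] nothing but 3 survives at r6c4. So r6c4=3.
Step 11. [r1c6∈{6}] only 6 remains possible at r1c6. So r1c6=6.
Step 12. [r4c1∈{6}] r4c1 has the single candidate 6, so r4c1=6.
Step 13. [r5c6∈{1}] nothing but 1 survives at r5c6, so r5c6=1.
Step 14. [r5c3∈{4}] nothing but 4 survives at r5c3. So r5c3=4.
Step 15. [r4c3∈{3}] only 3 remains possible at r4c3, so r4c3=3.
Step 16. [r5c2∈{2}] r5c2 is down to just 2. So r5c2=2.
Step 17. [r3c5∈{3}] r3c5 is down to just 3 ⇒ r3c5=3.
Step 18. [r2c1∈{2}] r2c1's peers cover all but 2 ⇒ r2c1=2.

Answer: 5 3 1 4 2 6 / 2 4 6 1 5 3 / 4 1 2 6 3 5 / 6 5 3 2 1 4 / 3 2 4 5 6 1 / 1 6 5 3 4 2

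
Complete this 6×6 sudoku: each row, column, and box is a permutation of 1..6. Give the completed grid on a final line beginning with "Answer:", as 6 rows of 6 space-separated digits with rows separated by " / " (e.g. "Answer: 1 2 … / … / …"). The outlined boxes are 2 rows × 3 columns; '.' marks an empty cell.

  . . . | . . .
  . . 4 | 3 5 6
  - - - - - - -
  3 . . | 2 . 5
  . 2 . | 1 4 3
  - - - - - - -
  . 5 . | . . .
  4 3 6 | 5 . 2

Step 1. [r2c2∈{1}] r2c2 has the single candidate 1. So r2c2=1.
Step 2. [r5c1∈{1,2}] across col 1, 1 lands solely at r5c1. So r5c1=1.
Step 3. [r4c1∈{5,6}] across row 4, 6 lands solely at r4c1, so r4c1=6.
Step 4. [r1c5∈{1,2}] col 5 places 2 nowhere but r1c5, so r1c5=2.
Step 5. [r1c4∈{4}] nothing but 4 survives at r1c4, so r1c4=4.
Step 6. [r5c4∈{6}] nothing but 6 survives at r5c4. So r5c4=6.
Step 7. [r1c1∈{5}] r1c1 has the single candidate 5 ⇒ r1c1=5.
Step 8. [r1c6∈{1}] nothing but 1 survives at r1c6 ⇒ r1c6=1.
Step 9. [r2c1∈{2}] r2c1's peers cover all but 2, so r2c1=2.
Step 10. [r1c3∈{3}] only 3 remains possible at r1c3 ⇒ r1c3=3.
Step 11. [r6c5∈{1}] r6c5's peers cover all but 1 ⇒ r6c5=1.
Step 12. [r5c5∈{3}] r5c5 is down to just 3. So r5c5=3.
Step 13. [r4c3∈{5}] r4c3's peers cover all but 5. So r4c3=5.
Step 14. [r3c2∈{4}] r3c2's peers cover all but 4, so r3c2=4.
Step 15. [r3c5∈{6}] only 6 remains possible at r3c5, so r3c5=6.
Step 16. [r5c6∈{4}] r5c6's peers cover all but 4. So r5c6=4.
Step 17. [r1c2∈{6}] only 6 remains possible at r1c2, so r1c2=6.
Step 18. [r3c3∈{1}] r3c3 has the single candidate 1 ⇒ r3c3=1.
Step 19. [r5c3∈{2}] nothing but 2 survives at r5c3, so r5c3=2.

Answer: 5 6 3 4 2 1 / 2 1 4 3 5 6 / 3 4 1 2 6 5 / 6 2 5 1 4 3 / 1 5 2 6 3 4 / 4 3 6 5 1 2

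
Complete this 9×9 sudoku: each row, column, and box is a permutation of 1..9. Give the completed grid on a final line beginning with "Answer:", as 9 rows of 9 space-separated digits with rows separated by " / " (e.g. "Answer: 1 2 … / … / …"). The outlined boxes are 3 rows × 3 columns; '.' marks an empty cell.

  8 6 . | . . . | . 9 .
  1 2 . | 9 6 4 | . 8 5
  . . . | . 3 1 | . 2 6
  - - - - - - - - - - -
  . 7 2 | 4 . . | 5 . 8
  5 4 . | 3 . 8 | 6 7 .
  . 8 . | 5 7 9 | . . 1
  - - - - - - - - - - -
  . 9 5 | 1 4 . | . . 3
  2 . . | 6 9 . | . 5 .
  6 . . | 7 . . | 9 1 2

Step 1. [r9c3∈{3,4,8}] row 9 places 4 nowhere but r9c3. So r9c3=4.
Step 2. [r1c6∈{2,5,7}] 7 has one home in col 6: r1c6, so r1c6=7.
Step 3. [r8c3∈{1,3,7,8}] col 3 places 8 nowhere but r8c3 ⇒ r8c3=8.
Step 4. [r6c1∈{3}] nothing but 3 survives at r6c1. So r6c1=3.
Step 5. [r1c9∈{4}] r1c9's peers cover all but 4. So r1c9=4.
Step 6. [r3c7∈{7}] nothing but 7 survives at r3c7, so r3c7=7.
Step 7. [r9c6∈{3,5}] across col 6, 5 lands solely at r9c6 ⇒ r9c6=5.
Step 8. [r1c3∈{3}] r1c3 is down to just 3, so r1c3=3.
Step 9. [r5c3∈{1,9}] col 3 places 1 nowhere but r5c3, so r5c3=1.
Step 10. [r8c2∈{1,3}] across row 8, 1 lands solely at r8c2, so r8c2=1.
Step 11. [r6c8∈{4}] r6c8 is down to just 4, so r6c8=4.
Step 12. [r4c1∈{9}] r4c1's peers cover all but 9, so r4c1=9.
Step 13. [r1c5∈{2,5}] across row 1, 5 lands solely at r1c5 ⇒ r1c5=5.
Step 14. [r4c5∈{1}] r4c5 is down to just 1, so r4c5=1.
Step 15. [r8c7∈{4}] r8c7's peers cover all but 4, so r8c7=4.
Step 16. [r2c7∈{3}] r2c7's peers cover all but 3, so r2c7=3.
Step 17. [r5c5∈{2}] r5c5 is down to just 2, so r5c5=2.
Step 18. [r8c9∈{7}] only 7 remains possible at r8c9, so r8c9=7.
Step 19. [r1c4∈{2}] only 2 remains possible at r1c4. So r1c4=2.
Step 20. [r9c2∈{3}] only 3 remains possible at r9c2, so r9c2=3.
Step 21. [r7c1∈{7}] r7c1 is down to just 7. So r7c1=7.
Step 22. [r7c6∈{2}] r7c6 has the single candidate 2. So r7c6=2.
Step 23. [r2c3∈{7}] r2c3 has the single candidate 7, so r2c3=7.
Step 24. [r7c7∈{8}] nothing but 8 survives at r7c7. So r7c7=8.
Step 25. [r6c7∈{2}] r6c7's peers cover all but 2 ⇒ r6c7=2.
Step 26. [r4c8∈{3}] r4c8 is down to just 3 ⇒ r4c8=3.
Step 27. [r3c1∈{4}] only 4 remains possible at r3c1. So r3c1=4.
Step 28. [r7c8∈{6}] r7c8's peers cover all but 6. So r7c8=6.
Step 29. [r3c4∈{8}] only 8 remains possible at r3c4. So r3c4=8.
Step 30. [r3c2∈{5}] r3c2's peers cover all but 5 ⇒ r3c2=5.
Step 31. [r6c3∈{6}] r6c3's peers cover all but 6. So r6c3=6.
Step 32. [r5c9∈{9}] r5c9 has the single candidate 9 ⇒ r5c9=9.
Step 33. [r9c5∈{8}] nothing but 8 survives at r9c5. So r9c5=8.
Step 34. [r8c6∈{3}] r8c6 is down to just 3 ⇒ r8c6=3.
Step 35. [r1c7∈{1}] r1c7 is down to just 1. So r1c7=1.
Step 36. [r4c6∈{6}] r4c6 is down to just 6, so r4c6=6.
Step 37. [r3c3∈{9}] r3c3 is down to just 9. So r3c3=9.

Answer: 8 6 3 2 5 7 1 9 4 / 1 2 7 9 6 4 3 8 5 / 4 5 9 8 3 1 7 2 6 / 9 7 2 4 1 6 5 3 8 / 5 4 1 3 2 8 6 7 9 / 3 8 6 5 7 9 2 4 1 / 7 9 5 1 4 2 8 6 3 / 2 1 8 6 9 3 4 5 7 / 6 3 4 7 8 5 9 1 2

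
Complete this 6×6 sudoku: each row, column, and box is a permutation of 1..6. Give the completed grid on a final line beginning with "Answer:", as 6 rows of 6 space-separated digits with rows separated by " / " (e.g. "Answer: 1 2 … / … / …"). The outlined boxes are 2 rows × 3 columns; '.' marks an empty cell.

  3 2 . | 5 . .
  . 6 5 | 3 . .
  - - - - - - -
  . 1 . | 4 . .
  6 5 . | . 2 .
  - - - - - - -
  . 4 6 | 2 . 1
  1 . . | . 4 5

Step 1. [r4c6∈{3}] r4c6 has the single candidate 3 ⇒ r4c6=3.
Step 2. [r3c3∈{2,3}] row 3 places 3 nowhere but r3c3. So r3c3=3.
Step 3. [r2c1∈{4}] only 4 remains possible at r2c1. So r2c1=4.
Step 4. [r3c6∈{6}] r3c6's peers cover all but 6 ⇒ r3c6=6.
Step 5. [r1c5∈{1,6}] in row 1, 6 fits only at r1c5 ⇒ r1c5=6.
Step 6. [r6c2∈{3}] nothing but 3 survives at r6c2, so r6c2=3.
Step 7. [r1c6∈{4}] r1c6 is down to just 4, so r1c6=4.
Step 8. [r4c3∈{4}] r4c3 is down to just 4, so r4c3=4.
Step 9. [r2c6∈{2}] r2c6's peers cover all but 2 ⇒ r2c6=2.
Step 10. [r4c4∈{1}] r4c4 has the single candidate 1, so r4c4=1.
Step 11. [r1c3∈{1}] r1c3's peers cover all but 1 ⇒ r1c3=1.
Step 12. [r6c4∈{6}] only 6 remains possible at r6c4, so r6c4=6.
Step 13. [r5c1∈{5}] r5c1 is down to just 5 ⇒ r5c1=5.
Step 14. [r6c3∈{2}] nothing but 2 survives at r6c3. So r6c3=2.
Step 15. [r3c1∈{2}] r3c1's peers cover all but 2. So r3c1=2.
Step 16. [r3c5∈{5}] r3c5's peers cover all but 5. So r3c5=5.
Step 17. [r2c5∈{1}] r2c5 is down to just 1, so r2c5=1.
Step 18. [r5c5∈{3}] r5c5 has the single candidate 3, so r5c5=3.

Answer: 3 2 1 5 6 4 / 4 6 5 3 1 2 / 2 1 3 4 5 6 / 6 5 4 1 2 3 / 5 4 6 2 3 1 / 1 3 2 6 4 5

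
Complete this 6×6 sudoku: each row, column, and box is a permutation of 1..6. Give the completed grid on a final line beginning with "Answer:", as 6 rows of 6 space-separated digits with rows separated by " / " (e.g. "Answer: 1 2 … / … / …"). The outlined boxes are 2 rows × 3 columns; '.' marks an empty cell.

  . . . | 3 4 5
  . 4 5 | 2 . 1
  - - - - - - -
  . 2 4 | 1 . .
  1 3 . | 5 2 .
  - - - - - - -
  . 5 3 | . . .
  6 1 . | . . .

Step 1. [r6c3∈{2}] r6c3 has the single candidate 2. So r6c3=2.
Step 2. [r4c6∈{4,6}] row 4 places 4 nowhere but r4c6. So r4c6=4.
Step 3. [r5c4∈{4,6}] r5c4 is the only open cell in col 4 admitting 6, so r5c4=6.
Step 4. [r3c6∈{3,6}] col 6 places 6 nowhere but r3c6 ⇒ r3c6=6.
Step 5. [r3c5∈{3}] r3c5 has the single candidate 3. So r3c5=3.
Step 6. [r1c2∈{6}] r1c2 is down to just 6 ⇒ r1c2=6.
Step 7. [r1c3∈{1}] only 1 remains possible at r1c3 ⇒ r1c3=1.
Step 8. [r5c1∈{4}] r5c1 has the single candidate 4. So r5c1=4.
Step 9. [r5c6∈{2}] r5c6's peers cover all but 2, so r5c6=2.
Step 10. [r2c1∈{3}] nothing but 3 survives at r2c1 ⇒ r2c1=3.
Step 11. [r4c3∈{6}] r4c3 has the single candidate 6. So r4c3=6.
Step 12. [r5c5∈{1}] nothing but 1 survives at r5c5, so r5c5=1.
Step 13. [r6c4∈{4}] r6c4's peers cover all but 4. So r6c4=4.
Step 14. [r6c5∈{5}] r6c5's peers cover all but 5, so r6c5=5.
Step 15. [r3c1∈{5}] r3c1 is down to just 5, so r3c1=5.
Step 16. [r6c6∈{3}] r6c6 has the single candidate 3, so r6c6=3.
Step 17. [r1c1∈{2}] r1c1 has the single candidate 2, so r1c1=2.
Step 18. [r2c5∈{6}] r2c5 has the single candidate 6, so r2c5=6.

Answer: 2 6 1 3 4 5 / 3 4 5 2 6 1 / 5 2 4 1 3 6 / 1 3 6 5 2 4 / 4 5 3 6 1 2 / 6 1 2 4 5 3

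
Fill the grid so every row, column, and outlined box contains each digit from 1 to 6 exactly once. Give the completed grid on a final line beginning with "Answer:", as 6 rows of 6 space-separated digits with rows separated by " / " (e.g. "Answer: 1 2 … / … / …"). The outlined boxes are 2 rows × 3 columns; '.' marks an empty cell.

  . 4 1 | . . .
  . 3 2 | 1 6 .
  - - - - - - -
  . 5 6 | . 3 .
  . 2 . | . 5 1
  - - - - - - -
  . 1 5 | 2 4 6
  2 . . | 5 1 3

Step 1. [r3c4∈{4}] r3c4 is down to just 4 ⇒ r3c4=4.
Step 2. [r4c1∈{3,4}] col 1 places 4 nowhere but r4c1, so r4c1=4.
Step 3. [r2c1∈{5}] r2c1's peers cover all but 5. So r2c1=5.
Step 4. [r1c5∈{2}] only 2 remains possible at r1c5, so r1c5=2.
Step 5. [r1c1∈{6}] r1c1 is down to just 6, so r1c1=6.
Step 6. [r1c6∈{5}] nothing but 5 survives at r1c6. So r1c6=5.
Step 7. [r1c4∈{3}] nothing but 3 survives at r1c4, so r1c4=3.
Step 8. [r6c3∈{4}] r6c3 has the single candidate 4 ⇒ r6c3=4.
Step 9. [r5c1∈{3}] r5c1 is down to just 3, so r5c1=3.
Step 10. [r3c1∈{1}] r3c1 is down to just 1, so r3c1=1.
Step 11. [r4c3∈{3}] only 3 remains possible at r4c3. So r4c3=3.
Step 12. [r3c6∈{2}] r3c6 is down to just 2 ⇒ r3c6=2.
Step 13. [r4c4∈{6}] r4c4's peers cover all but 6, so r4c4=6.
Step 14. [r2c6∈{4}] r2c6 has the single candidate 4 ⇒ r2c6=4.
Step 15. [r6c2∈{6}] r6c2 is down to just 6. So r6c2=6.

Answer: 6 4 1 3 2 5 / 5 3 2 1 6 4 / 1 5 6 4 3 2 / 4 2 3 6 5 1 / 3 1 5 2 4 6 / 2 6 4 5 1 3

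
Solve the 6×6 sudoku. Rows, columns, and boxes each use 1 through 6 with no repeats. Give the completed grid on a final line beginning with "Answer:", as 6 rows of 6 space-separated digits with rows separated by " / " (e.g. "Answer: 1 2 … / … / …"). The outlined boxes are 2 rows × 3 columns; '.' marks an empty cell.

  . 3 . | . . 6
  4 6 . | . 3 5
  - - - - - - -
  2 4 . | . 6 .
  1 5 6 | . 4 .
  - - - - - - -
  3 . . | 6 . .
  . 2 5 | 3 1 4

Step 1. [r1c5∈{2}] r1c5 has the single candidate 2. So r1c5=2.
Step 2. [r1c3∈{1}] r1c3's peers cover all but 1, so r1c3=1.
Step 3. [r4c6∈{2,3}] across row 4, 3 lands solely at r4c6 ⇒ r4c6=3.
Step 4. [r3c6∈{1}] r3c6's peers cover all but 1 ⇒ r3c6=1.
Step 5. [r3c4∈{5}] only 5 remains possible at r3c4. So r3c4=5.
Step 6. [r3c3∈{3}] r3c3 has the single candidate 3. So r3c3=3.
Step 7. [r5c2∈{1}] r5c2 is down to just 1, so r5c2=1.
Step 8. [r5c5∈{5}] r5c5's peers cover all but 5. So r5c5=5.
Step 9. [r1c4∈{4}] nothing but 4 survives at r1c4, so r1c4=4.
Step 10. [r6c1∈{6}] r6c1 has the single candidate 6 ⇒ r6c1=6.
Step 11. [r2c4∈{1}] nothing but 1 survives at r2c4 ⇒ r2c4=1.
Step 12. [r1c1∈{5}] r1c1's peers cover all but 5, so r1c1=5.
Step 13. [r4c4∈{2}] only 2 remains possible at r4c4. So r4c4=2.
Step 14. [r2c3∈{2}] r2c3 has the single candidate 2, so r2c3=2.
Step 15. [r5c3∈{4}] r5c3 is down to just 4. So r5c3=4.
Step 16. [r5c6∈{2}] only 2 remains possible at r5c6 ⇒ r5c6=2.

Answer: 5 3 1 4 2 6 / 4 6 2 1 3 5 / 2 4 3 5 6 1 / 1 5 6 2 4 3 / 3 1 4 6 5 2 / 6 2 5 3 1 4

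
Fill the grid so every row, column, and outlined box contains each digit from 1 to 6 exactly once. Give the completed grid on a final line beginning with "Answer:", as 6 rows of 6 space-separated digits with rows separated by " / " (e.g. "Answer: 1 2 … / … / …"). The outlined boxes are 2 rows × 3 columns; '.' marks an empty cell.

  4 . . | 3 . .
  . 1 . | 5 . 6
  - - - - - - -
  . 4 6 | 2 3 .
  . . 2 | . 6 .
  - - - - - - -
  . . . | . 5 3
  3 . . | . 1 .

Step 1. [r5c1∈{1,2,6}] 6 has one home in col 1: r5c1, so r5c1=6.
Step 2. [r4c4∈{1,4}] col 4 places 1 nowhere but r4c4. So r4c4=1.
Step 3. [r6c6∈{2,4}] in box 6, 2 fits only at r6c6, so r6c6=2.
Step 4. [r6c2∈{5}] r6c2 is down to just 5, so r6c2=5.
Step 5. [r3c6∈{5}] nothing but 5 survives at r3c6. So r3c6=5.
Step 6. [r1c5∈{2}] only 2 remains possible at r1c5. So r1c5=2.
Step 7. [r6c3∈{4}] only 4 remains possible at r6c3 ⇒ r6c3=4.
Step 8. [r5c2∈{2}] r5c2 is down to just 2. So r5c2=2.
Step 9. [r1c2∈{6}] nothing but 6 survives at r1c2, so r1c2=6.
Step 10. [r4c6∈{4}] only 4 remains possible at r4c6 ⇒ r4c6=4.
Step 11. [r5c4∈{4}] r5c4 is down to just 4 ⇒ r5c4=4.
Step 12. [r3c1∈{1}] nothing but 1 survives at r3c1 ⇒ r3c1=1.
Step 13. [r5c3∈{1}] only 1 remains possible at r5c3 ⇒ r5c3=1.
Step 14. [r1c3∈{5}] nothing but 5 survives at r1c3. So r1c3=5.
Step 15. [r6c4∈{6}] nothing but 6 survives at r6c4 ⇒ r6c4=6.
Step 16. [r4c2∈{3}] r4c2's peers cover all but 3, so r4c2=3.
Step 17. [r2c5∈{4}] nothing but 4 survives at r2c5 ⇒ r2c5=4.
Step 18. [r1c6∈{1}] r1c6 has the single candidate 1. So r1c6=1.
Step 19. [r4c1∈{5}] nothing but 5 survives at r4c1. So r4c1=5.
Step 20. [r2c1∈{2}] r2c1 has the single candidate 2, so r2c1=2.
Step 21. [r2c3∈{3}] nothing but 3 survives at r2c3, so r2c3=3.

Answer: 4 6 5 3 2 1 / 2 1 3 5 4 6 / 1 4 6 2 3 5 / 5 3 2 1 6 4 / 6 2 1 4 5 3 / 3 5 4 6 1 2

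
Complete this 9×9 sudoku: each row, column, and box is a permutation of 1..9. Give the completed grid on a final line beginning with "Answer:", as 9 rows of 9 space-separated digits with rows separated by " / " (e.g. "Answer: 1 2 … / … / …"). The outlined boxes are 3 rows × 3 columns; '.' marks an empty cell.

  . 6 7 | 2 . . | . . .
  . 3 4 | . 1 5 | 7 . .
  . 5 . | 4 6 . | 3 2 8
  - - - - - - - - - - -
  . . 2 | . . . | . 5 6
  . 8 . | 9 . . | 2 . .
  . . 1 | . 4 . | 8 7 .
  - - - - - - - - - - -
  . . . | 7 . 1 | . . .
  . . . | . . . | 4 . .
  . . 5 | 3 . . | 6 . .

Step 1. [r2c9∈{9}] nothing but 9 survives at r2c9. So r2c9=9.
Step 2. [r6c9∈{3}] r6c9's peers cover all but 3, so r6c9=3.
Step 3. [r6c2∈{9}] r6c2 has the single candidate 9 ⇒ r6c2=9.
Step 4. [r3c3∈{9}] only 9 remains possible at r3c3. So r3c3=9.
Step 5. [r9c6∈{2,4,8,9}] r9c6 is the only open cell in col 6 admitting 4 ⇒ r9c6=4.
Step 6. [r2c4∈{8}] r2c4 is down to just 8, so r2c4=8.
Step 7. [r1c1∈{1,8}] 8 has one home in row 1: r1c1, so r1c1=8.
Step 8. [r2c1∈{2}] r2c1's peers cover all but 2. So r2c1=2.
Step 9. [r3c6∈{7}] nothing but 7 survives at r3c6, so r3c6=7.
Step 10. [r3c1∈{1}] r3c1 is down to just 1 ⇒ r3c1=1.
Step 11. [r6c6∈{2,6}] r6c6 is the only open cell in row 6 admitting 2, so r6c6=2.
Step 12. [r4c7∈{1,9}] in row 4, 9 fits only at r4c7. So r4c7=9.
Step 13. [r7c7∈{5}] r7c7 is down to just 5, so r7c7=5.
Step 14. [r7c9∈{2}] only 2 remains possible at r7c9. So r7c9=2.
Step 15. [r7c2∈{4}] only 4 remains possible at r7c2. So r7c2=4.
Step 16. [r4c2∈{7}] r4c2's peers cover all but 7 ⇒ r4c2=7.
Step 17. [r4c1∈{3,4}] row 4 places 4 nowhere but r4c1 ⇒ r4c1=4.
Step 18. [r5c5∈{3,5,7}] row 5 places 7 nowhere but r5c5, so r5c5=7.
Step 19. [r8c5∈{2,5,8,9}] col 5 places 5 nowhere but r8c5 ⇒ r8c5=5.
Step 20. [r8c4∈{6}] r8c4 has the single candidate 6. So r8c4=6.
Step 21. [r6c1∈{5,6}] row 6 places 6 nowhere but r6c1 ⇒ r6c1=6.
Step 22. [r5c3∈{3}] r5c3 has the single candidate 3 ⇒ r5c3=3.
Step 23. [r8c3∈{8}] r8c3 is down to just 8 ⇒ r8c3=8.
Step 24. [r8c6∈{9}] nothing but 9 survives at r8c6, so r8c6=9.
Step 25. [r7c5∈{8}] nothing but 8 survives at r7c5 ⇒ r7c5=8.
Step 26. [r9c8∈{1,8,9}] r9c8 is the only open cell in row 9 admitting 8 ⇒ r9c8=8.
Step 27. [r8c2∈{1,2}] across row 8, 2 lands solely at r8c2, so r8c2=2.
Step 28. [r1c7∈{1}] nothing but 1 survives at r1c7. So r1c7=1.
Step 29. [r1c6∈{3}] only 3 remains possible at r1c6, so r1c6=3.
Step 30. [r9c1∈{7,9}] r9c1 is the only open cell in row 9 admitting 9, so r9c1=9.
Step 31. [r8c1∈{3,7}] col 1 places 7 nowhere but r8c1, so r8c1=7.
Step 32. [r8c9∈{1}] only 1 remains possible at r8c9. So r8c9=1.
Step 33. [r1c8∈{4}] only 4 remains possible at r1c8, so r1c8=4.
Step 34. [r7c1∈{3}] r7c1 is down to just 3, so r7c1=3.
Step 35. [r2c8∈{6}] r2c8 has the single candidate 6 ⇒ r2c8=6.
Step 36. [r5c6∈{6}] r5c6 has the single candidate 6, so r5c6=6.
Step 37. [r1c9∈{5}] only 5 remains possible at r1c9, so r1c9=5.
Step 38. [r6c4∈{5}] r6c4's peers cover all but 5. So r6c4=5.
Step 39. [r5c1∈{5}] r5c1 has the single candidate 5, so r5c1=5.
Step 40. [r4c6∈{8}] r4c6's peers cover all but 8 ⇒ r4c6=8.
Step 41. [r4c5∈{3}] r4c5 is down to just 3. So r4c5=3.
Step 42. [r7c8∈{9}] nothing but 9 survives at r7c8, so r7c8=9.
Step 43. [r7c3∈{6}] r7c3 is down to just 6 ⇒ r7c3=6.
Step 44. [r9c5∈{2}] r9c5 has the single candidate 2 ⇒ r9c5=2.
Step 45. [r5c9∈{4}] only 4 remains possible at r5c9 ⇒ r5c9=4.
Step 46. [r8c8∈{3}] r8c8 is down to just 3. So r8c8=3.
Step 47. [r4c4∈{1}] nothing but 1 survives at r4c4, so r4c4=1.
Step 48. [r9c2∈{1}] r9c2 is down to just 1. So r9c2=1.
Step 49. [r5c8∈{1}] r5c8 is down to just 1. So r5c8=1.
Step 50. [r1c5∈{9}] r1c5 has the single candidate 9. So r1c5=9.
Step 51. [r9c9∈{7}] only 7 remains possible at r9c9 ⇒ r9c9=7.

Answer: 8 6 7 2 9 3 1 4 5 / 2 3 4 8 1 5 7 6 9 / 1 5 9 4 6 7 3 2 8 / 4 7 2 1 3 8 9 5 6 / 5 8 3 9 7 6 2 1 4 / 6 9 1 5 4 2 8 7 3 / 3 4 6 7 8 1 5 9 2 / 7 2 8 6 5 9 4 3 1 / 9 1 5 3 2 4 6 8 7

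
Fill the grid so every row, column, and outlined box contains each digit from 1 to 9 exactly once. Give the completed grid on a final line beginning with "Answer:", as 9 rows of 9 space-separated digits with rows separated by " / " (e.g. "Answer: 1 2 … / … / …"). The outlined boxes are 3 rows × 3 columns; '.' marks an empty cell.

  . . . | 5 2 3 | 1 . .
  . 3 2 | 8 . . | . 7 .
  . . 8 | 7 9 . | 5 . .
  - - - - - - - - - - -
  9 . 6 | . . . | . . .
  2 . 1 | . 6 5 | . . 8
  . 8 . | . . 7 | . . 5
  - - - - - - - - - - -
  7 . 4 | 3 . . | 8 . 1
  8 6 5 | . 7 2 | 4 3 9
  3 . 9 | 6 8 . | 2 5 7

Step 1. [r6c1∈{4}] r6c1 is down to just 4, so r6c1=4.
Step 2. [r5c7∈{3,7,9}] r5c7 is the only open cell in row 5 admitting 3 ⇒ r5c7=3.
Step 3. [r1c1∈{6}] nothing but 6 survives at r1c1. So r1c1=6.
Step 4. [r1c9∈{4}] r1c9's peers cover all but 4, so r1c9=4.
Step 5. [r2c9∈{6}] only 6 remains possible at r2c9. So r2c9=6.
Step 6. [r9c6∈{1,4}] row 9 places 4 nowhere but r9c6 ⇒ r9c6=4.
Step 7. [r2c6∈{1}] r2c6 is down to just 1 ⇒ r2c6=1.
Step 8. [r4c9∈{2}] nothing but 2 survives at r4c9, so r4c9=2.
Step 9. [r4c5∈{1,3,4}] in row 4, 3 fits only at r4c5 ⇒ r4c5=3.
Step 10. [r6c5∈{1}] r6c5 is down to just 1 ⇒ r6c5=1.
Step 11. [r4c4∈{4}] nothing but 4 survives at r4c4 ⇒ r4c4=4.
Step 12. [r2c7∈{9}] r2c7 is down to just 9, so r2c7=9.
Step 13. [r5c2∈{7}] only 7 remains possible at r5c2, so r5c2=7.
Step 14. [r5c4∈{9}] r5c4 has the single candidate 9. So r5c4=9.
Step 15. [r6c7∈{6}] r6c7 is down to just 6. So r6c7=6.
Step 16. [r3c2∈{1,4}] in row 3, 4 fits only at r3c2 ⇒ r3c2=4.
Step 17. [r6c3∈{3}] r6c3 has the single candidate 3 ⇒ r6c3=3.
Step 18. [r3c8∈{2}] r3c8 has the single candidate 2 ⇒ r3c8=2.
Step 19. [r4c8∈{1}] nothing but 1 survives at r4c8. So r4c8=1.
Step 20. [r6c4∈{2}] r6c4's peers cover all but 2, so r6c4=2.
Step 21. [r3c9∈{3}] r3c9's peers cover all but 3 ⇒ r3c9=3.
Step 22. [r2c5∈{4}] nothing but 4 survives at r2c5. So r2c5=4.
Step 23. [r3c6∈{6}] only 6 remains possible at r3c6, so r3c6=6.
Step 24. [r7c5∈{5}] r7c5's peers cover all but 5 ⇒ r7c5=5.
Step 25. [r4c6∈{8}] only 8 remains possible at r4c6. So r4c6=8.
Step 26. [r4c2∈{5}] r4c2's peers cover all but 5, so r4c2=5.
Step 27. [r9c2∈{1}] r9c2 is down to just 1, so r9c2=1.
Step 28. [r3c1∈{1}] r3c1 is down to just 1, so r3c1=1.
Step 29. [r7c8∈{6}] r7c8 has the single candidate 6, so r7c8=6.
Step 30. [r4c7∈{7}] only 7 remains possible at r4c7, so r4c7=7.
Step 31. [r6c8∈{9}] nothing but 9 survives at r6c8. So r6c8=9.
Step 32. [r8c4∈{1}] nothing but 1 survives at r8c4 ⇒ r8c4=1.
Step 33. [r1c2∈{9}] r1c2's peers cover all but 9 ⇒ r1c2=9.
Step 34. [r7c6∈{9}] r7c6 has the single candidate 9 ⇒ r7c6=9.
Step 35. [r5c8∈{4}] only 4 remains possible at r5c8. So r5c8=4.
Step 36. [r7c2∈{2}] r7c2 is down to just 2, so r7c2=2.
Step 37. [r1c3∈{7}] r1c3 has the single candidate 7. So r1c3=7.
Step 38. [r2c1∈{5}] only 5 remains possible at r2c1. So r2c1=5.
Step 39. [r1c8∈{8}] r1c8's peers cover all but 8 ⇒ r1c8=8.

Answer: 6 9 7 5 2 3 1 8 4 / 5 3 2 8 4 1 9 7 6 / 1 4 8 7 9 6 5 2 3 / 9 5 6 4 3 8 7 1 2 / 2 7 1 9 6 5 3 4 8 / 4 8 3 2 1 7 6 9 5 / 7 2 4 3 5 9 8 6 1 / 8 6 5 1 7 2 4 3 9 / 3 1 9 6 8 4 2 5 7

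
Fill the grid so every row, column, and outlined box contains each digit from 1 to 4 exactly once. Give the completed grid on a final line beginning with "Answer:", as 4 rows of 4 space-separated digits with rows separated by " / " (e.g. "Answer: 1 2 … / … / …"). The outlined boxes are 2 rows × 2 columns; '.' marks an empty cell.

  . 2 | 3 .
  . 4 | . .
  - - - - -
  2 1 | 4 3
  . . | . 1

Step 1. [r2c1∈{1,3}] across row 2, 3 lands solely at r2c1 ⇒ r2c1=3.
Step 2. [r4c3∈{2}] r4c3's peers cover all but 2. So r4c3=2.
Step 3. [r4c1∈{4}] r4c1 has the single candidate 4, so r4c1=4.
Step 4. [r1c4∈{4}] nothing but 4 survives at r1c4 ⇒ r1c4=4.
Step 5. [r2c3∈{1}] only 1 remains possible at r2c3, so r2c3=1.
Step 6. [r2c4∈{2}] nothing but 2 survives at r2c4, so r2c4=2.
Step 7. [r1c1∈{1}] only 1 remains possible at r1c1. So r1c1=1.
Step 8. [r4c2∈{3}] only 3 remains possible at r4c2, so r4c2=3.

Answer: 1 2 3 4 / 3 4 1 2 / 2 1 4 3 / 4 3 2 1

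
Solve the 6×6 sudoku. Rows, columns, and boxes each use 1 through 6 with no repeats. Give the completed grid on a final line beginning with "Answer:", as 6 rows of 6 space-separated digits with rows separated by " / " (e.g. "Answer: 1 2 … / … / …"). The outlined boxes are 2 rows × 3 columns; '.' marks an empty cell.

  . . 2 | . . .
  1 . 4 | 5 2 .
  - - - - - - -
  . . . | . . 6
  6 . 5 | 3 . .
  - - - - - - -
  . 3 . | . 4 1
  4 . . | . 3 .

Step 1. [r4c5∈{1}] r4c5's peers cover all but 1, so r4c5=1.
Step 2. [r5c1∈{2,5}] in row 5, 5 fits only at r5c1 ⇒ r5c1=5.
Step 3. [r6c2∈{1,2,6}] box 5 places 2 nowhere but r6c2, so r6c2=2.
Step 4. [r6c4∈{6}] r6c4 has the single candidate 6 ⇒ r6c4=6.
Step 5. [r1c1∈{3}] r1c1's peers cover all but 3, so r1c1=3.
Step 6. [r4c2∈{4}] nothing but 4 survives at r4c2 ⇒ r4c2=4.
Step 7. [r3c4∈{2,4}] r3c4 is the only open cell in row 3 admitting 4, so r3c4=4.
Step 8. [r3c3∈{1,3}] across row 3, 3 lands solely at r3c3. So r3c3=3.
Step 9. [r1c5∈{6}] only 6 remains possible at r1c5. So r1c5=6.
Step 10. [r3c1∈{2}] r3c1's peers cover all but 2, so r3c1=2.
Step 11. [r3c2∈{1}] r3c2 is down to just 1, so r3c2=1.
Step 12. [r6c6∈{5}] r6c6's peers cover all but 5 ⇒ r6c6=5.
Step 13. [r1c2∈{5}] r1c2 has the single candidate 5 ⇒ r1c2=5.
Step 14. [r4c6∈{2}] nothing but 2 survives at r4c6 ⇒ r4c6=2.
Step 15. [r2c6∈{3}] r2c6's peers cover all but 3 ⇒ r2c6=3.
Step 16. [r6c3∈{1}] only 1 remains possible at r6c3 ⇒ r6c3=1.
Step 17. [r5c4∈{2}] r5c4 is down to just 2 ⇒ r5c4=2.
Step 18. [r1c6∈{4}] r1c6 has the single candidate 4, so r1c6=4.
Step 19. [r5c3∈{6}] r5c3 is down to just 6. So r5c3=6.
Step 20. [r1c4∈{1}] r1c4 is down to just 1, so r1c4=1.
Step 21. [r3c5∈{5}] only 5 remains possible at r3c5, so r3c5=5.
Step 22. [r2c2∈{6}] r2c2's peers cover all but 6. So r2c2=6.

Answer: 3 5 2 1 6 4 / 1 6 4 5 2 3 / 2 1 3 4 5 6 / 6 4 5 3 1 2 / 5 3 6 2 4 1 / 4 2 1 6 3 5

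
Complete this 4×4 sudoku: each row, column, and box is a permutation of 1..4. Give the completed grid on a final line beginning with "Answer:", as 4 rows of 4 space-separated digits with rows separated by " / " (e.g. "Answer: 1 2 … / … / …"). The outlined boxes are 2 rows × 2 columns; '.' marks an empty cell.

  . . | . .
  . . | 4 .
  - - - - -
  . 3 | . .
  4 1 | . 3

Step 1. [r3c1∈{2}] only 2 remains possible at r3c1, so r3c1=2.
Step 2. [r1c3∈{1,2,3}] in col 3, 3 fits only at r1c3 ⇒ r1c3=3.
Step 3. [r1c1∈{1}] only 1 remains possible at r1c1, so r1c1=1.
Step 4. [r1c4∈{2}] nothing but 2 survives at r1c4, so r1c4=2.
Step 5. [r2c4∈{1}] r2c4 is down to just 1, so r2c4=1.
Step 6. [r3c4∈{4}] r3c4's peers cover all but 4. So r3c4=4.
Step 7. [r1c2∈{4}] r1c2 has the single candidate 4, so r1c2=4.
Step 8. [r4c3∈{2}] r4c3 is down to just 2, so r4c3=2.
Step 9. [r2c1∈{3}] only 3 remains possible at r2c1, so r2c1=3.
Step 10. [r2c2∈{2}] r2c2 is down to just 2. So r2c2=2.
Step 11. [r3c3∈{1}] only 1 remains possible at r3c3 ⇒ r3c3=1.

Answer: 1 4 3 2 / 3 2 4 1 / 2 3 1 4 / 4 1 2 3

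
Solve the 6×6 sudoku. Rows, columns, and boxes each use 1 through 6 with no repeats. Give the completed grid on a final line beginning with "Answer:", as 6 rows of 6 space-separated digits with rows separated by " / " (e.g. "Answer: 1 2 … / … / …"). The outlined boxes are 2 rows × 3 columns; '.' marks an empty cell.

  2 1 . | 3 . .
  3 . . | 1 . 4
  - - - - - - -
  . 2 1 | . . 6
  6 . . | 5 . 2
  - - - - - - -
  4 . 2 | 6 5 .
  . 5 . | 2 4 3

Step 1. [r4c3∈{3,4}] across col 3, 3 lands solely at r4c3, so r4c3=3.
Step 2. [r2c2∈{6}] only 6 remains possible at r2c2. So r2c2=6.
Step 3. [r1c6∈{5}] only 5 remains possible at r1c6 ⇒ r1c6=5.
Step 4. [r1c5∈{6}] r1c5 is down to just 6, so r1c5=6.
Step 5. [r6c1∈{1}] r6c1 has the single candidate 1, so r6c1=1.
Step 6. [r4c2∈{4}] r4c2's peers cover all but 4. So r4c2=4.
Step 7. [r4c5∈{1}] nothing but 1 survives at r4c5. So r4c5=1.
Step 8. [r5c2∈{3}] r5c2 has the single candidate 3, so r5c2=3.
Step 9. [r5c6∈{1}] nothing but 1 survives at r5c6 ⇒ r5c6=1.
Step 10. [r1c3∈{4}] r1c3's peers cover all but 4, so r1c3=4.
Step 11. [r2c3∈{5}] nothing but 5 survives at r2c3 ⇒ r2c3=5.
Step 12. [r3c5∈{3}] only 3 remains possible at r3c5 ⇒ r3c5=3.
Step 13. [r6c3∈{6}] r6c3's peers cover all but 6 ⇒ r6c3=6.
Step 14. [r3c4∈{4}] only 4 remains possible at r3c4. So r3c4=4.
Step 15. [r2c5∈{2}] r2c5 is down to just 2. So r2c5=2.
Step 16. [r3c1∈{5}] only 5 remains possible at r3c1. So r3c1=5.

Answer: 2 1 4 3 6 5 / 3 6 5 1 2 4 / 5 2 1 4 3 6 / 6 4 3 5 1 2 / 4 3 2 6 5 1 / 1 5 6 2 4 3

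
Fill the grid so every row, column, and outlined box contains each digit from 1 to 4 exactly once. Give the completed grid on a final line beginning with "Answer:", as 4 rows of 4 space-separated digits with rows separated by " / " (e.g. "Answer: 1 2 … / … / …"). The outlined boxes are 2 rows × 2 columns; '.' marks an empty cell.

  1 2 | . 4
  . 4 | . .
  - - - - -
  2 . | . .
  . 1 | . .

Step 1. [r1c3∈{3}] r1c3's peers cover all but 3. So r1c3=3.
Step 2. [r3c2∈{3}] only 3 remains possible at r3c2, so r3c2=3.
Step 3. [r3c4∈{1}] r3c4 is down to just 1, so r3c4=1.
Step 4. [r2c4∈{2}] r2c4 is down to just 2 ⇒ r2c4=2.
Step 5. [r3c3∈{4}] only 4 remains possible at r3c3. So r3c3=4.
Step 6. [r4c3∈{2}] only 2 remains possible at r4c3, so r4c3=2.
Step 7. [r4c1∈{4}] r4c1's peers cover all but 4 ⇒ r4c1=4.
Step 8. [r2c1∈{3}] r2c1 is down to just 3 ⇒ r2c1=3.
Step 9. [r2c3∈{1}] r2c3's peers cover all but 1, so r2c3=1.
Step 10. [r4c4∈{3}] only 3 remains possible at r4c4 ⇒ r4c4=3.

Answer: 1 2 3 4 / 3 4 1 2 / 2 3 4 1 / 4 1 2 3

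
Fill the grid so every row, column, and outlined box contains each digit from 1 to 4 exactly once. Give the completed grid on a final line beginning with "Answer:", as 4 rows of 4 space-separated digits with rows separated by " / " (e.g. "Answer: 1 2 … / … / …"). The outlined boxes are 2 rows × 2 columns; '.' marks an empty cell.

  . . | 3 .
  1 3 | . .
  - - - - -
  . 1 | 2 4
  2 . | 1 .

Step 1. [r1c2∈{2,4}] across col 2, 2 lands solely at r1c2, so r1c2=2.
Step 2. [r4c4∈{3}] nothing but 3 survives at r4c4. So r4c4=3.
Step 3. [r1c4∈{1}] nothing but 1 survives at r1c4, so r1c4=1.
Step 4. [r3c1∈{3}] r3c1's peers cover all but 3. So r3c1=3.
Step 5. [r4c2∈{4}] only 4 remains possible at r4c2, so r4c2=4.
Step 6. [r1c1∈{4}] only 4 remains possible at r1c1. So r1c1=4.
Step 7. [r2c4∈{2}] r2c4 has the single candidate 2 ⇒ r2c4=2.
Step 8. [r2c3∈{4}] r2c3 has the single candidate 4, so r2c3=4.

Answer: 4 2 3 1 / 1 3 4 2 / 3 1 2 4 / 2 4 1 3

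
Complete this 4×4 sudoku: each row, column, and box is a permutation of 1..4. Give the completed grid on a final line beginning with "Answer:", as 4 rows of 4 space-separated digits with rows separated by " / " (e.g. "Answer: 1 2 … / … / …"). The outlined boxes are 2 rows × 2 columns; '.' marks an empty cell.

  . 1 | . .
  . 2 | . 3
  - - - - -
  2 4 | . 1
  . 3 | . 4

Step 1. [r2c1∈{4}] r2c1's peers cover all but 4 ⇒ r2c1=4.
Step 2. [r4c3∈{2}] r4c3 has the single candidate 2, so r4c3=2.
Step 3. [r2c3∈{1}] only 1 remains possible at r2c3 ⇒ r2c3=1.
Step 4. [r1c3∈{4}] r1c3 is down to just 4, so r1c3=4.
Step 5. [r1c4∈{2}] r1c4 is down to just 2, so r1c4=2.
Step 6. [r1c1∈{3}] only 3 remains possible at r1c1. So r1c1=3.
Step 7. [r3c3∈{3}] nothing but 3 survives at r3c3, so r3c3=3.
Step 8. [r4c1∈{1}] only 1 remains possible at r4c1. So r4c1=1.

Answer: 3 1 4 2 / 4 2 1 3 / 2 4 3 1 / 1 3 2 4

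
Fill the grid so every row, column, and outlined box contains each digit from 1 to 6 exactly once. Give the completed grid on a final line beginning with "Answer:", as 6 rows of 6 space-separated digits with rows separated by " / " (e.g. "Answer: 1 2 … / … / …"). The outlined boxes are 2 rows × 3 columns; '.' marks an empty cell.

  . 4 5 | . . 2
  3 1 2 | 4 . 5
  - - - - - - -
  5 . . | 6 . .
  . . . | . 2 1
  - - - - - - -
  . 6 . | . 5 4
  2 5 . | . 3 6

Step 1. [r3c3∈{1,3,4}] in row 3, 1 fits only at r3c3 ⇒ r3c3=1.
Step 2. [r4c2∈{3}] r4c2 has the single candidate 3, so r4c2=3.
Step 3. [r4c3∈{4,6}] in col 3, 6 fits only at r4c3, so r4c3=6.
Step 4. [r1c5∈{1,6}] col 5 places 1 nowhere but r1c5 ⇒ r1c5=1.
Step 5. [r5c4∈{1,2}] r5c4 is the only open cell in row 5 admitting 2 ⇒ r5c4=2.
Step 6. [r1c1∈{6}] r1c1 is down to just 6. So r1c1=6.
Step 7. [r6c4∈{1}] nothing but 1 survives at r6c4 ⇒ r6c4=1.
Step 8. [r5c1∈{1}] only 1 remains possible at r5c1. So r5c1=1.
Step 9. [r3c5∈{4}] r3c5's peers cover all but 4, so r3c5=4.
Step 10. [r1c4∈{3}] r1c4 has the single candidate 3. So r1c4=3.
Step 11. [r5c3∈{3}] nothing but 3 survives at r5c3 ⇒ r5c3=3.
Step 12. [r3c2∈{2}] r3c2's peers cover all but 2 ⇒ r3c2=2.
Step 13. [r4c4∈{5}] nothing but 5 survives at r4c4. So r4c4=5.
Step 14. [r3c6∈{3}] r3c6 is down to just 3. So r3c6=3.
Step 15. [r6c3∈{4}] r6c3's peers cover all but 4. So r6c3=4.
Step 16. [r4c1∈{4}] r4c1 is down to just 4. So r4c1=4.
Step 17. [r2c5∈{6}] nothing but 6 survives at r2c5, so r2c5=6.

Answer: 6 4 5 3 1 2 / 3 1 2 4 6 5 / 5 2 1 6 4 3 / 4 3 6 5 2 1 / 1 6 3 2 5 4 / 2 5 4 1 3 6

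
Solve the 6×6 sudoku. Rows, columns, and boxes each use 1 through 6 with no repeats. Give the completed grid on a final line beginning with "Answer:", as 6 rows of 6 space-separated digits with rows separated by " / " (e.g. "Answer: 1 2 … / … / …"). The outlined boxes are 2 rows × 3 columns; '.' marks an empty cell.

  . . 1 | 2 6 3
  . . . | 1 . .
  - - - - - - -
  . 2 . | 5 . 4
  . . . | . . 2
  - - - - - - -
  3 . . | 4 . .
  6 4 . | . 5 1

Step 1. [r1c2∈{5}] r1c2 has the single candidate 5 ⇒ r1c2=5.
Step 2. [r3c3∈{3,6}] row 3 places 6 nowhere but r3c3. So r3c3=6.
Step 3. [r3c5∈{1,3}] in row 3, 3 fits only at r3c5 ⇒ r3c5=3.
Step 4. [r1c1∈{4}] nothing but 4 survives at r1c1, so r1c1=4.
Step 5. [r4c3∈{3,4,5}] row 4 places 4 nowhere but r4c3 ⇒ r4c3=4.
Step 6. [r4c2∈{1,3}] row 4 places 3 nowhere but r4c2. So r4c2=3.
Step 7. [r6c3∈{2}] r6c3 has the single candidate 2. So r6c3=2.
Step 8. [r4c1∈{1,5}] row 4 places 5 nowhere but r4c1, so r4c1=5.
Step 9. [r5c2∈{1}] only 1 remains possible at r5c2 ⇒ r5c2=1.
Step 10. [r2c2∈{6}] r2c2's peers cover all but 6, so r2c2=6.
Step 11. [r2c3∈{3}] r2c3 has the single candidate 3, so r2c3=3.
Step 12. [r5c6∈{6}] only 6 remains possible at r5c6. So r5c6=6.
Step 13. [r6c4∈{3}] r6c4 is down to just 3. So r6c4=3.
Step 14. [r4c4∈{6}] r4c4's peers cover all but 6, so r4c4=6.
Step 15. [r5c5∈{2}] only 2 remains possible at r5c5. So r5c5=2.
Step 16. [r5c3∈{5}] r5c3's peers cover all but 5. So r5c3=5.
Step 17. [r2c1∈{2}] only 2 remains possible at r2c1, so r2c1=2.
Step 18. [r2c6∈{5}] r2c6 is down to just 5 ⇒ r2c6=5.
Step 19. [r4c5∈{1}] nothing but 1 survives at r4c5 ⇒ r4c5=1.
Step 20. [r3c1∈{1}] nothing but 1 survives at r3c1 ⇒ r3c1=1.
Step 21. [r2c5∈{4}] r2c5 is down to just 4. So r2c5=4.

Answer: 4 5 1 2 6 3 / 2 6 3 1 4 5 / 1 2 6 5 3 4 / 5 3 4 6 1 2 / 3 1 5 4 2 6 / 6 4 2 3 5 1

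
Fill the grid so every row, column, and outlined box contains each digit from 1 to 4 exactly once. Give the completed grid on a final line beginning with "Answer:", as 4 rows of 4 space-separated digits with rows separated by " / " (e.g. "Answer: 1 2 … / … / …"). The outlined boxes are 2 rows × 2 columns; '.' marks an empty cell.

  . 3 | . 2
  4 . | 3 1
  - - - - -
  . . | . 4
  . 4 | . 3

Step 1. [r3c2∈{1,2}] in col 2, 1 fits only at r3c2. So r3c2=1.
Step 2. [r4c1∈{2}] nothing but 2 survives at r4c1 ⇒ r4c1=2.
Step 3. [r3c3∈{2}] only 2 remains possible at r3c3. So r3c3=2.
Step 4. [r1c3∈{4}] nothing but 4 survives at r1c3, so r1c3=4.
Step 5. [r3c1∈{3}] r3c1 is down to just 3 ⇒ r3c1=3.
Step 6. [r4c3∈{1}] r4c3's peers cover all but 1, so r4c3=1.
Step 7. [r1c1∈{1}] r1c1 is down to just 1 ⇒ r1c1=1.
Step 8. [r2c2∈{2}] nothing but 2 survives at r2c2. So r2c2=2.

Answer: 1 3 4 2 / 4 2 3 1 / 3 1 2 4 / 2 4 1 3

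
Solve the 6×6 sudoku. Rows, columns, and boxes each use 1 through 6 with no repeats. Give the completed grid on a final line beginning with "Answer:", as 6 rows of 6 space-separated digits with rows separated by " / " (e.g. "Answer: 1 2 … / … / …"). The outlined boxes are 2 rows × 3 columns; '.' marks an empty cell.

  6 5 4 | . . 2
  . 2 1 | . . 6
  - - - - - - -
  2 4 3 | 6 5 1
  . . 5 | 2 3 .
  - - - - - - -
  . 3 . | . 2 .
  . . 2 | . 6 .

Step 1. [r2c4∈{3,4,5}] 5 has one home in row 2: r2c4. So r2c4=5.
Step 2. [r6c2∈{1}] r6c2 is down to just 1 ⇒ r6c2=1.
Step 3. [r6c6∈{3,4,5}] col 6 places 3 nowhere but r6c6 ⇒ r6c6=3.
Step 4. [r6c4∈{4}] r6c4 has the single candidate 4 ⇒ r6c4=4.
Step 5. [r1c4∈{1,3}] 3 has one home in row 1: r1c4, so r1c4=3.
Step 6. [r6c1∈{5}] r6c1's peers cover all but 5. So r6c1=5.
Step 7. [r2c5∈{4}] r2c5 has the single candidate 4 ⇒ r2c5=4.
Step 8. [r4c1∈{1}] r4c1 has the single candidate 1 ⇒ r4c1=1.
Step 9. [r5c6∈{5}] r5c6 has the single candidate 5 ⇒ r5c6=5.
Step 10. [r4c6∈{4}] r4c6 is down to just 4. So r4c6=4.
Step 11. [r5c3∈{6}] nothing but 6 survives at r5c3. So r5c3=6.
Step 12. [r4c2∈{6}] r4c2 has the single candidate 6. So r4c2=6.
Step 13. [r1c5∈{1}] r1c5 is down to just 1, so r1c5=1.
Step 14. [r5c1∈{4}] r5c1 has the single candidate 4, so r5c1=4.
Step 15. [r5c4∈{1}] nothing but 1 survives at r5c4. So r5c4=1.
Step 16. [r2c1∈{3}] r2c1 has the single candidate 3 ⇒ r2c1=3.

Answer: 6 5 4 3 1 2 / 3 2 1 5 4 6 / 2 4 3 6 5 1 / 1 6 5 2 3 4 / 4 3 6 1 2 5 / 5 1 2 4 6 3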